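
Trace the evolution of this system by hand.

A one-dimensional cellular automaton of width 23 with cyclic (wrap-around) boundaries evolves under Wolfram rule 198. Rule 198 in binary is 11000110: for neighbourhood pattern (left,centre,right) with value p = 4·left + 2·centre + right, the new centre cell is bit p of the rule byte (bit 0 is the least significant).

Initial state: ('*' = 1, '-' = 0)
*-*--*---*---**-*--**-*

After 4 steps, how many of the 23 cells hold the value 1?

step 0: *-*--*---*---**-*--**-*
step 1: *-*-**--**--*-*-*-*-*--
step 2: *-*--*-*-*-**-*-*-*-*-*
step 3: *-*-**-*-*--*-*-*-*-*--
step 4: *-*--*-*-*-**-*-*-*-*-*

12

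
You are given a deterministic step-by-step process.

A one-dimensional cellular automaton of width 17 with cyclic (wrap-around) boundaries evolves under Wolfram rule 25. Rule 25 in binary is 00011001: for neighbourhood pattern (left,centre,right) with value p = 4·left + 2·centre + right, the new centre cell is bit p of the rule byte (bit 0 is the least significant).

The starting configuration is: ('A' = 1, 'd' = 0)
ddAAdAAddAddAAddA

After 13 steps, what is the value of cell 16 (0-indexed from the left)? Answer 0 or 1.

[0] ddAAdAAddAddAAddA
[1] AdAddAdAddAdAdAdd
[2] dddAddddAddddddAd
[3] AAddAAAddAAAAAddA
[4] ddAdAddAdAddddAdA
[5] AddddAddddAAAdddd
[6] dAAAddAAAdAddAAAd
[7] dAddAdAddddAdAddA
[8] ddAddddAAAddddAdd
[9] AddAAAdAddAAAddAA
[10] dAdAddddAdAddAdAd
[11] ddddAAAddddAddddA
[12] AAAdAddAAAddAAAdd
[13] AddddAdAddAdAddAd

0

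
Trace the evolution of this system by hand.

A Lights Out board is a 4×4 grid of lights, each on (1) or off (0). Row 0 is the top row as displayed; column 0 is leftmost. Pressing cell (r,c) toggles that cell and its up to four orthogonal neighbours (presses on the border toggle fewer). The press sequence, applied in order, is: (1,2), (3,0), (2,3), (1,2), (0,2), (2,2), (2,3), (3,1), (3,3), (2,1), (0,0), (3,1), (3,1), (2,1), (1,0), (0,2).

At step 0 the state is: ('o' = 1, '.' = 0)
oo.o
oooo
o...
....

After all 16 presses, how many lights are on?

0) oo.o
oooo
o...
....
1) oooo
o...
o.o.
....
2) oooo
o...
..o.
oo..
3) oooo
o..o
...o
oo.o
4) oo.o
ooo.
..oo
oo.o
5) o.o.
oo..
..oo
oo.o
6) o.o.
ooo.
.o..
oooo
7) o.o.
oooo
.ooo
ooo.
8) o.o.
oooo
..oo
....
9) o.o.
oooo
..o.
..oo
10) o.o.
o.oo
oo..
.ooo
11) .oo.
..oo
oo..
.ooo
12) .oo.
..oo
o...
o..o
13) .oo.
..oo
oo..
.ooo
14) .oo.
.ooo
..o.
..oo
15) ooo.
o.oo
o.o.
..oo
16) o..o
o..o
o.o.
..oo

8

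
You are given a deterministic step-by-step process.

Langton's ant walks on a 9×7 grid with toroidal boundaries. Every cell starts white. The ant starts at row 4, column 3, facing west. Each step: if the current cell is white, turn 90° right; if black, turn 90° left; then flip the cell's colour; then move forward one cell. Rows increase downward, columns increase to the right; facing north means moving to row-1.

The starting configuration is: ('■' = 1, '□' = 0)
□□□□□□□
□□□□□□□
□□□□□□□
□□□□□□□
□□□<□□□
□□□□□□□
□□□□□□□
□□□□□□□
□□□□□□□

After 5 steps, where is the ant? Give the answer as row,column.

step 0: □□□□□□□
□□□□□□□
□□□□□□□
□□□□□□□
□□□<□□□
□□□□□□□
□□□□□□□
□□□□□□□
□□□□□□□
step 1: □□□□□□□
□□□□□□□
□□□□□□□
□□□^□□□
□□□■□□□
□□□□□□□
□□□□□□□
□□□□□□□
□□□□□□□
step 2: □□□□□□□
□□□□□□□
□□□□□□□
□□□■>□□
□□□■□□□
□□□□□□□
□□□□□□□
□□□□□□□
□□□□□□□
step 3: □□□□□□□
□□□□□□□
□□□□□□□
□□□■■□□
□□□■v□□
□□□□□□□
□□□□□□□
□□□□□□□
□□□□□□□
step 4: □□□□□□□
□□□□□□□
□□□□□□□
□□□■■□□
□□□<■□□
□□□□□□□
□□□□□□□
□□□□□□□
□□□□□□□
step 5: □□□□□□□
□□□□□□□
□□□□□□□
□□□■■□□
□□□□■□□
□□□v□□□
□□□□□□□
□□□□□□□
□□□□□□□

5,3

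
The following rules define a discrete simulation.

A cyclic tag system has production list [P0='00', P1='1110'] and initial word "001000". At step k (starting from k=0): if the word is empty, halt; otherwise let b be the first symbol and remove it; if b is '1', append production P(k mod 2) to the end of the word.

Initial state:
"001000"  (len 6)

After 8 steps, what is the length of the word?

0

gen 0: "001000"  (len 6)
gen 1: "01000"  (len 5)
gen 2: "1000"  (len 4)
gen 3: "00000"  (len 5)
gen 4: "0000"  (len 4)
gen 5: "000"  (len 3)
gen 6: "00"  (len 2)
gen 7: "0"  (len 1)
gen 8: (halted — word empty)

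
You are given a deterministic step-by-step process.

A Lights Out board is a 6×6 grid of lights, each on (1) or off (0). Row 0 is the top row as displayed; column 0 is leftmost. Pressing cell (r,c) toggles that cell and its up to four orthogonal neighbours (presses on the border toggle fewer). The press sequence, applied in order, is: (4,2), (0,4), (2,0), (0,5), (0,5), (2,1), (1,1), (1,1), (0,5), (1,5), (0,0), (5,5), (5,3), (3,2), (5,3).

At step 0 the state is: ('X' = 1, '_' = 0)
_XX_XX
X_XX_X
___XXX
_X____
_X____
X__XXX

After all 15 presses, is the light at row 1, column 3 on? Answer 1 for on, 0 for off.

1

t=0: _XX_XX
X_XX_X
___XXX
_X____
_X____
X__XXX
t=1: _XX_XX
X_XX_X
___XXX
_XX___
__XX__
X_XXXX
t=2: _XXX__
X_XXXX
___XXX
_XX___
__XX__
X_XXXX
t=3: _XXX__
__XXXX
XX_XXX
XXX___
__XX__
X_XXXX
t=4: _XXXXX
__XXX_
XX_XXX
XXX___
__XX__
X_XXXX
t=5: _XXX__
__XXXX
XX_XXX
XXX___
__XX__
X_XXXX
t=6: _XXX__
_XXXXX
__XXXX
X_X___
__XX__
X_XXXX
t=7: __XX__
X__XXX
_XXXXX
X_X___
__XX__
X_XXXX
t=8: _XXX__
_XXXXX
__XXXX
X_X___
__XX__
X_XXXX
t=9: _XXXXX
_XXXX_
__XXXX
X_X___
__XX__
X_XXXX
t=10: _XXXX_
_XXX_X
__XXX_
X_X___
__XX__
X_XXXX
t=11: X_XXX_
XXXX_X
__XXX_
X_X___
__XX__
X_XXXX
t=12: X_XXX_
XXXX_X
__XXX_
X_X___
__XX_X
X_XX__
t=13: X_XXX_
XXXX_X
__XXX_
X_X___
__X__X
X___X_
t=14: X_XXX_
XXXX_X
___XX_
XX_X__
_____X
X___X_
t=15: X_XXX_
XXXX_X
___XX_
XX_X__
___X_X
X_XX__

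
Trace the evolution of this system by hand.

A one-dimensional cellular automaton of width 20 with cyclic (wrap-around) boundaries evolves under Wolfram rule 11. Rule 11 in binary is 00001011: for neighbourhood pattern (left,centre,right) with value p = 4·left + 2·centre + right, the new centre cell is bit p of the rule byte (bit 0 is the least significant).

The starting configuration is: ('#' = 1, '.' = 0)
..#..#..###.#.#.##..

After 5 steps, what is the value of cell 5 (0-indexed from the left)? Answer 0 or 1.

0

step 0: ..#..#..###.#.#.##..
step 1: ##..#..##.......#..#
step 2: ...#..##..######..##
step 3: .##..##..##......##.
step 4: ##..##..##..######..
step 5: #..##..##..##......#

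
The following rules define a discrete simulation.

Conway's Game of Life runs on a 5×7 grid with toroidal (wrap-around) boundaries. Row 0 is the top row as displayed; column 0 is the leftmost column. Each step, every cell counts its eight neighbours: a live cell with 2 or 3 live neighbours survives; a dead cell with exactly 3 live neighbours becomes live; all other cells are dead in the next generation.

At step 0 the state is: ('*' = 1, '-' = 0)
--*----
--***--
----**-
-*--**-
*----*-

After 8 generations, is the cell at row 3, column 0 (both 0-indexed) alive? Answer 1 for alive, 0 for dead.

gen 0: --*----
--***--
----**-
-*--**-
*----*-
gen 1: -**-*--
--*-**-
--*----
-------
-*--***
gen 2: ***---*
--*-**-
---*---
-----*-
******-
gen 3: -------
*-*-***
---*-*-
-*---**
---***-
gen 4: -------
---****
-***---
--**--*
----***
gen 5: ---*---
---***-
**----*
**----*
---****
gen 6: --*---*
*-*****
-**-*--
-**-*--
--*****
gen 7: -------
*---*-*
------*
*------
*---*-*
gen 8: -------
*----**
-----**
*----*-
*-----*

1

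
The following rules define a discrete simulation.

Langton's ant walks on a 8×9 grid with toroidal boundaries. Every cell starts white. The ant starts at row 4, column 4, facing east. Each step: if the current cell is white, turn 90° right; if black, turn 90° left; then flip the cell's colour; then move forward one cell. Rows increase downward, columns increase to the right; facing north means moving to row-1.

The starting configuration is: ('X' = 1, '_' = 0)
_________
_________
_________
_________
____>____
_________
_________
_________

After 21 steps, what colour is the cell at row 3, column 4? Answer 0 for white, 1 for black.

0

0) _________
_________
_________
_________
____>____
_________
_________
_________
1) _________
_________
_________
_________
____X____
____v____
_________
_________
2) _________
_________
_________
_________
____X____
___<X____
_________
_________
3) _________
_________
_________
_________
___^X____
___XX____
_________
_________
4) _________
_________
_________
_________
___X>____
___XX____
_________
_________
5) _________
_________
_________
____^____
___X_____
___XX____
_________
_________
6) _________
_________
_________
____X>___
___X_____
___XX____
_________
_________
7) _________
_________
_________
____XX___
___X_v___
___XX____
_________
_________
8) _________
_________
_________
____XX___
___X<X___
___XX____
_________
_________
9) _________
_________
_________
____^X___
___XXX___
___XX____
_________
_________
10) _________
_________
_________
___<_X___
___XXX___
___XX____
_________
_________
11) _________
_________
___^_____
___X_X___
___XXX___
___XX____
_________
_________
12) _________
_________
___X>____
___X_X___
___XXX___
___XX____
_________
_________
13) _________
_________
___XX____
___XvX___
___XXX___
___XX____
_________
_________
14) _________
_________
___XX____
___<XX___
___XXX___
___XX____
_________
_________
15) _________
_________
___XX____
____XX___
___vXX___
___XX____
_________
_________
16) _________
_________
___XX____
____XX___
____>X___
___XX____
_________
_________
17) _________
_________
___XX____
____^X___
_____X___
___XX____
_________
_________
18) _________
_________
___XX____
___<_X___
_____X___
___XX____
_________
_________
19) _________
_________
___^X____
___X_X___
_____X___
___XX____
_________
_________
20) _________
_________
__<_X____
___X_X___
_____X___
___XX____
_________
_________
21) _________
__^______
__X_X____
___X_X___
_____X___
___XX____
_________
_________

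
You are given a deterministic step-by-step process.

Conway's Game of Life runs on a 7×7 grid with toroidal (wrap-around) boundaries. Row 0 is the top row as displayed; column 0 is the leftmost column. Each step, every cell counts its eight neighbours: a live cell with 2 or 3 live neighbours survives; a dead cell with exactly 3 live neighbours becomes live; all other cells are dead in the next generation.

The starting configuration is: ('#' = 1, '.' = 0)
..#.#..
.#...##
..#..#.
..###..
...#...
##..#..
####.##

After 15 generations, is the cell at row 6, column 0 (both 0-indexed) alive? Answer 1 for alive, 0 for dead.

0) ..#.#..
.#...##
..#..#.
..###..
...#...
##..#..
####.##
1) ....#..
.######
.##..##
..#.#..
.#.....
....##.
.....##
2) #.#....
.#....#
......#
#.##.#.
...###.
....###
......#
3) ##....#
.#....#
.##..##
..##.#.
..#....
...#..#
#.....#
4) .#...#.
.......
.#.####
...####
..#.#..
#.....#
.#...#.
5) .......
#.#...#
#.##..#
#.....#
#...#..
##...##
.#...#.
6) ##....#
#.##..#
..##.#.
...#.#.
.......
.#..##.
.#...#.
7) .....#.
...###.
.#...#.
..##...
.....#.
....##.
.##.##.
8) ..#...#
.....##
.....#.
..#.#..
...#.#.
...#..#
...#..#
9) #.....#
.....##
....###
...###.
..##.#.
..##.##
#.##.##
10) .#..#..
....#..
...#...
..#....
.......
#......
..##...
11) ..#.#..
...##..
...#...
.......
.......
.......
.###...
12) .#..#..
..#.#..
...##..
.......
.......
..#....
.###...
13) .#..#..
..#.##.
...##..
.......
.......
.###...
.#.#...
14) .#..##.
..#..#.
...###.
.......
..#....
.#.#...
##.##..
15) ##...##
..#...#
...###.
...##..
..#....
##.##..
##.#.#.

1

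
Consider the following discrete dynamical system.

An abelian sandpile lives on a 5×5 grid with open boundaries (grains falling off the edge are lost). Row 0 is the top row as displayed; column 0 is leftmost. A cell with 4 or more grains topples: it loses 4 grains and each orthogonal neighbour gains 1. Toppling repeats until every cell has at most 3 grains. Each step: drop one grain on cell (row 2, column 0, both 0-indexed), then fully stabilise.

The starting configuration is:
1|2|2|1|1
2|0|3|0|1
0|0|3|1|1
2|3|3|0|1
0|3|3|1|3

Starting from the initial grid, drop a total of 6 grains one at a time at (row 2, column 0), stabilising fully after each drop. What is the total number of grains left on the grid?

42

k=0  1|2|2|1|1
2|0|3|0|1
0|0|3|1|1
2|3|3|0|1
0|3|3|1|3
k=1  1|2|2|1|1
2|0|3|0|1
1|0|3|1|1
2|3|3|0|1
0|3|3|1|3
k=2  1|2|2|1|1
2|0|3|0|1
2|0|3|1|1
2|3|3|0|1
0|3|3|1|3
k=3  1|2|2|1|1
2|0|3|0|1
3|0|3|1|1
2|3|3|0|1
0|3|3|1|3
k=4  1|2|2|1|1
3|0|3|0|1
0|1|3|1|1
3|3|3|0|1
0|3|3|1|3
k=5  1|2|2|1|1
3|0|3|0|1
1|1|3|1|1
3|3|3|0|1
0|3|3|1|3
k=6  1|2|2|1|1
3|0|3|0|1
2|1|3|1|1
3|3|3|0|1
0|3|3|1|3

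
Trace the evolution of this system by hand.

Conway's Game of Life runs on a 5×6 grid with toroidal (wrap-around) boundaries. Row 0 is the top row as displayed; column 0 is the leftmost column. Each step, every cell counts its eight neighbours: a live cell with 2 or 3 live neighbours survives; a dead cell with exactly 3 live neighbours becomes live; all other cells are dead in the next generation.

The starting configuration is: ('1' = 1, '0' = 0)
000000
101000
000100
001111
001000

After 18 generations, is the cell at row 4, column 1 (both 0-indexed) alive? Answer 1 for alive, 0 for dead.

1

step 0: 000000
101000
000100
001111
001000
step 1: 010000
000000
010001
001010
001010
step 2: 000000
100000
000000
011011
011000
step 3: 010000
000000
110001
111100
111100
step 4: 110000
010000
000001
000110
000100
step 5: 111000
010000
000010
000110
001110
step 6: 100000
111000
000110
001001
000011
step 7: 100000
111101
100111
000001
100011
step 8: 001100
001100
000100
000100
100010
step 9: 011010
000010
000110
000110
001010
step 10: 011011
001011
000001
001001
011011
step 11: 000000
011000
100101
011101
000000
step 12: 000000
111000
000101
011101
001000
step 13: 001000
111000
000101
110100
011100
step 14: 100000
111100
000111
110100
100100
step 15: 100101
111100
000001
110100
101001
step 16: 000100
011100
000111
011010
001100
step 17: 010010
000000
100001
010001
010010
step 18: 000000
100001
100001
010011
011011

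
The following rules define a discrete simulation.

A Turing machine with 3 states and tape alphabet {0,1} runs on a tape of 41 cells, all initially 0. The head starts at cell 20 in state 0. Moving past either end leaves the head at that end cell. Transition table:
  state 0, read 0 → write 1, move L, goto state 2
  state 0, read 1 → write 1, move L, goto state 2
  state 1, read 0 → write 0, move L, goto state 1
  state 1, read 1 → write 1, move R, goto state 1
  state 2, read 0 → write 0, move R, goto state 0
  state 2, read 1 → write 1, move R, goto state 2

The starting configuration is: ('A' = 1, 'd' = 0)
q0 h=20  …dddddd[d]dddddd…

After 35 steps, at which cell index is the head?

0) q0 h=20  …dddddd[d]dddddd…
1) q2 h=19  …dddddd[d]Addddd…
2) q0 h=20  …dddddd[A]dddddd…
3) q2 h=19  …dddddd[d]Addddd…
4) q0 h=20  …dddddd[A]dddddd…
5) q2 h=19  …dddddd[d]Addddd…
6) q0 h=20  …dddddd[A]dddddd…
7) q2 h=19  …dddddd[d]Addddd…
8) q0 h=20  …dddddd[A]dddddd…
9) q2 h=19  …dddddd[d]Addddd…
10) q0 h=20  …dddddd[A]dddddd…
11) q2 h=19  …dddddd[d]Addddd…
12) q0 h=20  …dddddd[A]dddddd…
13) q2 h=19  …dddddd[d]Addddd…
14) q0 h=20  …dddddd[A]dddddd…
15) q2 h=19  …dddddd[d]Addddd…
16) q0 h=20  …dddddd[A]dddddd…
17) q2 h=19  …dddddd[d]Addddd…
18) q0 h=20  …dddddd[A]dddddd…
19) q2 h=19  …dddddd[d]Addddd…
20) q0 h=20  …dddddd[A]dddddd…
21) q2 h=19  …dddddd[d]Addddd…
22) q0 h=20  …dddddd[A]dddddd…
23) q2 h=19  …dddddd[d]Addddd…
24) q0 h=20  …dddddd[A]dddddd…
25) q2 h=19  …dddddd[d]Addddd…
26) q0 h=20  …dddddd[A]dddddd…
27) q2 h=19  …dddddd[d]Addddd…
28) q0 h=20  …dddddd[A]dddddd…
29) q2 h=19  …dddddd[d]Addddd…
30) q0 h=20  …dddddd[A]dddddd…
31) q2 h=19  …dddddd[d]Addddd…
32) q0 h=20  …dddddd[A]dddddd…
33) q2 h=19  …dddddd[d]Addddd…
34) q0 h=20  …dddddd[A]dddddd…
35) q2 h=19  …dddddd[d]Addddd…

19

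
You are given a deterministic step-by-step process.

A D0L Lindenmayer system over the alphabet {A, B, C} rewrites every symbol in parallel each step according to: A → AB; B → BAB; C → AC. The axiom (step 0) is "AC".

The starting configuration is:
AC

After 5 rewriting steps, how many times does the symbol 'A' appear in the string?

gen 0: AC
gen 1: ABAC
gen 2: ABBABABAC
gen 3: ABBABBABABBABABBABABAC
gen 4: ABBABBABABBABBABABBABABBABBABABBABABBABBABABBABABBABABAC
gen 5: ABBABBABABBABBABABBABABBABBABABBABBABABBABABBABBABABBABABB…ABABBABBABABBABBABABBABABBABBABABBABABBABBABABBABABBABABAC  (len 145)

56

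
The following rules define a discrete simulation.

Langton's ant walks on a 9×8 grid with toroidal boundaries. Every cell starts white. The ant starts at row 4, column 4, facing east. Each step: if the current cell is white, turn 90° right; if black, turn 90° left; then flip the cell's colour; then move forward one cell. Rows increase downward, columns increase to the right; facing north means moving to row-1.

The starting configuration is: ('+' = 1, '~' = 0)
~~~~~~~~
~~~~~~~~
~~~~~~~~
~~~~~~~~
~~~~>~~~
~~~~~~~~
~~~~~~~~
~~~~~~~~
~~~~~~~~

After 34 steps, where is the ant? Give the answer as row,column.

3,1

t=0: ~~~~~~~~
~~~~~~~~
~~~~~~~~
~~~~~~~~
~~~~>~~~
~~~~~~~~
~~~~~~~~
~~~~~~~~
~~~~~~~~
t=1: ~~~~~~~~
~~~~~~~~
~~~~~~~~
~~~~~~~~
~~~~+~~~
~~~~v~~~
~~~~~~~~
~~~~~~~~
~~~~~~~~
t=2: ~~~~~~~~
~~~~~~~~
~~~~~~~~
~~~~~~~~
~~~~+~~~
~~~<+~~~
~~~~~~~~
~~~~~~~~
~~~~~~~~
t=3: ~~~~~~~~
~~~~~~~~
~~~~~~~~
~~~~~~~~
~~~^+~~~
~~~++~~~
~~~~~~~~
~~~~~~~~
~~~~~~~~
t=4: ~~~~~~~~
~~~~~~~~
~~~~~~~~
~~~~~~~~
~~~+>~~~
~~~++~~~
~~~~~~~~
~~~~~~~~
~~~~~~~~
t=5: ~~~~~~~~
~~~~~~~~
~~~~~~~~
~~~~^~~~
~~~+~~~~
~~~++~~~
~~~~~~~~
~~~~~~~~
~~~~~~~~
t=6: ~~~~~~~~
~~~~~~~~
~~~~~~~~
~~~~+>~~
~~~+~~~~
~~~++~~~
~~~~~~~~
~~~~~~~~
~~~~~~~~
t=7: ~~~~~~~~
~~~~~~~~
~~~~~~~~
~~~~++~~
~~~+~v~~
~~~++~~~
~~~~~~~~
~~~~~~~~
~~~~~~~~
t=8: ~~~~~~~~
~~~~~~~~
~~~~~~~~
~~~~++~~
~~~+<+~~
~~~++~~~
~~~~~~~~
~~~~~~~~
~~~~~~~~
t=9: ~~~~~~~~
~~~~~~~~
~~~~~~~~
~~~~^+~~
~~~+++~~
~~~++~~~
~~~~~~~~
~~~~~~~~
~~~~~~~~
t=10: ~~~~~~~~
~~~~~~~~
~~~~~~~~
~~~<~+~~
~~~+++~~
~~~++~~~
~~~~~~~~
~~~~~~~~
~~~~~~~~
t=11: ~~~~~~~~
~~~~~~~~
~~~^~~~~
~~~+~+~~
~~~+++~~
~~~++~~~
~~~~~~~~
~~~~~~~~
~~~~~~~~
t=12: ~~~~~~~~
~~~~~~~~
~~~+>~~~
~~~+~+~~
~~~+++~~
~~~++~~~
~~~~~~~~
~~~~~~~~
~~~~~~~~
t=13: ~~~~~~~~
~~~~~~~~
~~~++~~~
~~~+v+~~
~~~+++~~
~~~++~~~
~~~~~~~~
~~~~~~~~
~~~~~~~~
t=14: ~~~~~~~~
~~~~~~~~
~~~++~~~
~~~<++~~
~~~+++~~
~~~++~~~
~~~~~~~~
~~~~~~~~
~~~~~~~~
t=15: ~~~~~~~~
~~~~~~~~
~~~++~~~
~~~~++~~
~~~v++~~
~~~++~~~
~~~~~~~~
~~~~~~~~
~~~~~~~~
t=16: ~~~~~~~~
~~~~~~~~
~~~++~~~
~~~~++~~
~~~~>+~~
~~~++~~~
~~~~~~~~
~~~~~~~~
~~~~~~~~
t=17: ~~~~~~~~
~~~~~~~~
~~~++~~~
~~~~^+~~
~~~~~+~~
~~~++~~~
~~~~~~~~
~~~~~~~~
~~~~~~~~
t=18: ~~~~~~~~
~~~~~~~~
~~~++~~~
~~~<~+~~
~~~~~+~~
~~~++~~~
~~~~~~~~
~~~~~~~~
~~~~~~~~
t=19: ~~~~~~~~
~~~~~~~~
~~~^+~~~
~~~+~+~~
~~~~~+~~
~~~++~~~
~~~~~~~~
~~~~~~~~
~~~~~~~~
t=20: ~~~~~~~~
~~~~~~~~
~~<~+~~~
~~~+~+~~
~~~~~+~~
~~~++~~~
~~~~~~~~
~~~~~~~~
~~~~~~~~
t=21: ~~~~~~~~
~~^~~~~~
~~+~+~~~
~~~+~+~~
~~~~~+~~
~~~++~~~
~~~~~~~~
~~~~~~~~
~~~~~~~~
t=22: ~~~~~~~~
~~+>~~~~
~~+~+~~~
~~~+~+~~
~~~~~+~~
~~~++~~~
~~~~~~~~
~~~~~~~~
~~~~~~~~
t=23: ~~~~~~~~
~~++~~~~
~~+v+~~~
~~~+~+~~
~~~~~+~~
~~~++~~~
~~~~~~~~
~~~~~~~~
~~~~~~~~
t=24: ~~~~~~~~
~~++~~~~
~~<++~~~
~~~+~+~~
~~~~~+~~
~~~++~~~
~~~~~~~~
~~~~~~~~
~~~~~~~~
t=25: ~~~~~~~~
~~++~~~~
~~~++~~~
~~v+~+~~
~~~~~+~~
~~~++~~~
~~~~~~~~
~~~~~~~~
~~~~~~~~
t=26: ~~~~~~~~
~~++~~~~
~~~++~~~
~<++~+~~
~~~~~+~~
~~~++~~~
~~~~~~~~
~~~~~~~~
~~~~~~~~
t=27: ~~~~~~~~
~~++~~~~
~^~++~~~
~+++~+~~
~~~~~+~~
~~~++~~~
~~~~~~~~
~~~~~~~~
~~~~~~~~
t=28: ~~~~~~~~
~~++~~~~
~+>++~~~
~+++~+~~
~~~~~+~~
~~~++~~~
~~~~~~~~
~~~~~~~~
~~~~~~~~
t=29: ~~~~~~~~
~~++~~~~
~++++~~~
~+v+~+~~
~~~~~+~~
~~~++~~~
~~~~~~~~
~~~~~~~~
~~~~~~~~
t=30: ~~~~~~~~
~~++~~~~
~++++~~~
~+~>~+~~
~~~~~+~~
~~~++~~~
~~~~~~~~
~~~~~~~~
~~~~~~~~
t=31: ~~~~~~~~
~~++~~~~
~++^+~~~
~+~~~+~~
~~~~~+~~
~~~++~~~
~~~~~~~~
~~~~~~~~
~~~~~~~~
t=32: ~~~~~~~~
~~++~~~~
~+<~+~~~
~+~~~+~~
~~~~~+~~
~~~++~~~
~~~~~~~~
~~~~~~~~
~~~~~~~~
t=33: ~~~~~~~~
~~++~~~~
~+~~+~~~
~+v~~+~~
~~~~~+~~
~~~++~~~
~~~~~~~~
~~~~~~~~
~~~~~~~~
t=34: ~~~~~~~~
~~++~~~~
~+~~+~~~
~<+~~+~~
~~~~~+~~
~~~++~~~
~~~~~~~~
~~~~~~~~
~~~~~~~~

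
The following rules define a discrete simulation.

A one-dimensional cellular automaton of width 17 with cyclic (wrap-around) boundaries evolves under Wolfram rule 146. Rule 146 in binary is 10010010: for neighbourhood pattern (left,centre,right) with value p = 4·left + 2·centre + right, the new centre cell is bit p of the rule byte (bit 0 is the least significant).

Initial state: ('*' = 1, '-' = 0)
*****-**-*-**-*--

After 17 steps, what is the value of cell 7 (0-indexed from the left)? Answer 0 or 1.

[0] *****-**-*-**-*--
[1] -***-----------**
[2] --*-*---------*--
[3] -*---*-------*-*-
[4] *-*-*-*-----*---*
[5] -------*---*-*-*-
[6] ------*-*-*-----*
[7] *----*-----*---*-
[8] -*--*-*---*-*-*--
[9] *-**---*-*-----*-
[10] ----*-*---*---*--
[11] ---*---*-*-*-*-*-
[12] --*-*-*---------*
[13] **-----*-------*-
[14] --*---*-*-----*--
[15] -*-*-*---*---*-*-
[16] *-----*-*-*-*---*
[17] -*---*-------*-*-

0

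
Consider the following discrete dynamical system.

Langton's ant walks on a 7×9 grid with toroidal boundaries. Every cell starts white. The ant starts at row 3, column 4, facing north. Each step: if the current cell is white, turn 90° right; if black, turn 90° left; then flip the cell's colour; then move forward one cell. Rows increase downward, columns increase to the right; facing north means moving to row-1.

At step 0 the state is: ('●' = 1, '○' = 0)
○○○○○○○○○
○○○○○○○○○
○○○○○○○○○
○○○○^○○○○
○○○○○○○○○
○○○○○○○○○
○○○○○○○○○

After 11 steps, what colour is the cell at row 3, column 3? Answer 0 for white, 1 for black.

step 0: ○○○○○○○○○
○○○○○○○○○
○○○○○○○○○
○○○○^○○○○
○○○○○○○○○
○○○○○○○○○
○○○○○○○○○
step 1: ○○○○○○○○○
○○○○○○○○○
○○○○○○○○○
○○○○●>○○○
○○○○○○○○○
○○○○○○○○○
○○○○○○○○○
step 2: ○○○○○○○○○
○○○○○○○○○
○○○○○○○○○
○○○○●●○○○
○○○○○v○○○
○○○○○○○○○
○○○○○○○○○
step 3: ○○○○○○○○○
○○○○○○○○○
○○○○○○○○○
○○○○●●○○○
○○○○<●○○○
○○○○○○○○○
○○○○○○○○○
step 4: ○○○○○○○○○
○○○○○○○○○
○○○○○○○○○
○○○○^●○○○
○○○○●●○○○
○○○○○○○○○
○○○○○○○○○
step 5: ○○○○○○○○○
○○○○○○○○○
○○○○○○○○○
○○○<○●○○○
○○○○●●○○○
○○○○○○○○○
○○○○○○○○○
step 6: ○○○○○○○○○
○○○○○○○○○
○○○^○○○○○
○○○●○●○○○
○○○○●●○○○
○○○○○○○○○
○○○○○○○○○
step 7: ○○○○○○○○○
○○○○○○○○○
○○○●>○○○○
○○○●○●○○○
○○○○●●○○○
○○○○○○○○○
○○○○○○○○○
step 8: ○○○○○○○○○
○○○○○○○○○
○○○●●○○○○
○○○●v●○○○
○○○○●●○○○
○○○○○○○○○
○○○○○○○○○
step 9: ○○○○○○○○○
○○○○○○○○○
○○○●●○○○○
○○○<●●○○○
○○○○●●○○○
○○○○○○○○○
○○○○○○○○○
step 10: ○○○○○○○○○
○○○○○○○○○
○○○●●○○○○
○○○○●●○○○
○○○v●●○○○
○○○○○○○○○
○○○○○○○○○
step 11: ○○○○○○○○○
○○○○○○○○○
○○○●●○○○○
○○○○●●○○○
○○<●●●○○○
○○○○○○○○○
○○○○○○○○○

0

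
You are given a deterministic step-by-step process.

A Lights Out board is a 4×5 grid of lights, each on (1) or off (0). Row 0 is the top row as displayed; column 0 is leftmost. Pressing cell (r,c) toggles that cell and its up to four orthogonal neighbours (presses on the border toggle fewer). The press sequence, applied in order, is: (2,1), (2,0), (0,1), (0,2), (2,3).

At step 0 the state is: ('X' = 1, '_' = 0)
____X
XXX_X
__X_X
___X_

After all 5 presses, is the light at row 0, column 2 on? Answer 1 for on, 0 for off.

0

0) ____X
XXX_X
__X_X
___X_
1) ____X
X_X_X
XX__X
_X_X_
2) ____X
__X_X
____X
XX_X_
3) XXX_X
_XX_X
____X
XX_X_
4) X__XX
_X__X
____X
XX_X_
5) X__XX
_X_XX
__XX_
XX___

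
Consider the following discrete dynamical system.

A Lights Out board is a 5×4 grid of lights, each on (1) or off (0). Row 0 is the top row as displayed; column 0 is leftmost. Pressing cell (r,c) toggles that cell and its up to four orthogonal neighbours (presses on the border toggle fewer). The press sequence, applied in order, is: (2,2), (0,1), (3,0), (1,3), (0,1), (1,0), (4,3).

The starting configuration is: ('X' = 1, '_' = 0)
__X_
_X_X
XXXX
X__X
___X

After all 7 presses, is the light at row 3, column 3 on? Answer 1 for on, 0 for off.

0) __X_
_X_X
XXXX
X__X
___X
1) __X_
_XXX
X___
X_XX
___X
2) XX__
__XX
X___
X_XX
___X
3) XX__
__XX
____
_XXX
X__X
4) XX_X
____
___X
_XXX
X__X
5) __XX
_X__
___X
_XXX
X__X
6) X_XX
X___
X__X
_XXX
X__X
7) X_XX
X___
X__X
_XX_
X_X_

0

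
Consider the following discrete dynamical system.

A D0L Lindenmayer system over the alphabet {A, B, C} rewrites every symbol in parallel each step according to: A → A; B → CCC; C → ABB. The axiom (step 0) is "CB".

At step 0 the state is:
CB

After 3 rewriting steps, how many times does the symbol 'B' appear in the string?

step 0: CB
step 1: ABBCCC
step 2: ACCCCCCABBABBABB
step 3: AABBABBABBABBABBABBACCCCCCACCCCCCACCCCCC

12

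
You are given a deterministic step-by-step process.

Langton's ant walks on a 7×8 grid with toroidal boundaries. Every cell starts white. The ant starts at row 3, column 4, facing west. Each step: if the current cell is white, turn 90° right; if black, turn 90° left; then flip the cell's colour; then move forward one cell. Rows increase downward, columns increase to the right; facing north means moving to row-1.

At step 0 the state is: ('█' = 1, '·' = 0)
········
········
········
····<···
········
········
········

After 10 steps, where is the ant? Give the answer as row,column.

4,5

step 0: ········
········
········
····<···
········
········
········
step 1: ········
········
····^···
····█···
········
········
········
step 2: ········
········
····█>··
····█···
········
········
········
step 3: ········
········
····██··
····█v··
········
········
········
step 4: ········
········
····██··
····<█··
········
········
········
step 5: ········
········
····██··
·····█··
····v···
········
········
step 6: ········
········
····██··
·····█··
···<█···
········
········
step 7: ········
········
····██··
···^·█··
···██···
········
········
step 8: ········
········
····██··
···█>█··
···██···
········
········
step 9: ········
········
····██··
···███··
···█v···
········
········
step 10: ········
········
····██··
···███··
···█·>··
········
········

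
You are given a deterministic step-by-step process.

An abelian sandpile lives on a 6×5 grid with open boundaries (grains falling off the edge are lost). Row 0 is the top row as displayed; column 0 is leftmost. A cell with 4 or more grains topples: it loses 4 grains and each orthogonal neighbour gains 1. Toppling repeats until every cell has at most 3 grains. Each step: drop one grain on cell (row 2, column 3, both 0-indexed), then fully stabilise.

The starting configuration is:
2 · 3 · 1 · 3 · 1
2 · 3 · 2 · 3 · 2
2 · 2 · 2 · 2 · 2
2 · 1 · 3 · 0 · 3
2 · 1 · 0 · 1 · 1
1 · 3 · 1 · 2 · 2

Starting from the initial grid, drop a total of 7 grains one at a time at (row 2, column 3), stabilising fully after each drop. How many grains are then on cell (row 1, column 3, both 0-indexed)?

k=0  2 · 3 · 1 · 3 · 1
2 · 3 · 2 · 3 · 2
2 · 2 · 2 · 2 · 2
2 · 1 · 3 · 0 · 3
2 · 1 · 0 · 1 · 1
1 · 3 · 1 · 2 · 2
k=1  2 · 3 · 1 · 3 · 1
2 · 3 · 2 · 3 · 2
2 · 2 · 2 · 3 · 2
2 · 1 · 3 · 0 · 3
2 · 1 · 0 · 1 · 1
1 · 3 · 1 · 2 · 2
k=2  2 · 3 · 2 · 0 · 2
2 · 3 · 3 · 1 · 3
2 · 2 · 3 · 1 · 3
2 · 1 · 3 · 1 · 3
2 · 1 · 0 · 1 · 1
1 · 3 · 1 · 2 · 2
k=3  2 · 3 · 2 · 0 · 2
2 · 3 · 3 · 1 · 3
2 · 2 · 3 · 2 · 3
2 · 1 · 3 · 1 · 3
2 · 1 · 0 · 1 · 1
1 · 3 · 1 · 2 · 2
k=4  2 · 3 · 2 · 0 · 2
2 · 3 · 3 · 1 · 3
2 · 2 · 3 · 3 · 3
2 · 1 · 3 · 1 · 3
2 · 1 · 0 · 1 · 1
1 · 3 · 1 · 2 · 2
k=5  3 · 1 · 1 · 2 · 3
3 · 3 · 0 · 2 · 1
3 · 1 · 1 · 1 · 3
2 · 3 · 2 · 1 · 1
2 · 1 · 1 · 2 · 2
1 · 3 · 1 · 2 · 2
k=6  3 · 1 · 1 · 2 · 3
3 · 3 · 0 · 2 · 1
3 · 1 · 1 · 2 · 3
2 · 3 · 2 · 1 · 1
2 · 1 · 1 · 2 · 2
1 · 3 · 1 · 2 · 2
k=7  3 · 1 · 1 · 2 · 3
3 · 3 · 0 · 2 · 1
3 · 1 · 1 · 3 · 3
2 · 3 · 2 · 1 · 1
2 · 1 · 1 · 2 · 2
1 · 3 · 1 · 2 · 2

2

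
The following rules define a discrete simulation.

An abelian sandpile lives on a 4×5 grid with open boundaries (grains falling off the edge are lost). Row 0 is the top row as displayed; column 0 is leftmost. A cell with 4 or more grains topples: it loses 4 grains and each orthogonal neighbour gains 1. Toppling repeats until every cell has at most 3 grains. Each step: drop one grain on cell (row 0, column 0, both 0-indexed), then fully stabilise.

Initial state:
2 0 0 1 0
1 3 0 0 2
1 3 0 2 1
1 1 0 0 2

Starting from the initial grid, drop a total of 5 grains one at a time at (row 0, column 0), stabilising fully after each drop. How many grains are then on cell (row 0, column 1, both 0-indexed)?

1

k=0  2 0 0 1 0
1 3 0 0 2
1 3 0 2 1
1 1 0 0 2
k=1  3 0 0 1 0
1 3 0 0 2
1 3 0 2 1
1 1 0 0 2
k=2  0 1 0 1 0
2 3 0 0 2
1 3 0 2 1
1 1 0 0 2
k=3  1 1 0 1 0
2 3 0 0 2
1 3 0 2 1
1 1 0 0 2
k=4  2 1 0 1 0
2 3 0 0 2
1 3 0 2 1
1 1 0 0 2
k=5  3 1 0 1 0
2 3 0 0 2
1 3 0 2 1
1 1 0 0 2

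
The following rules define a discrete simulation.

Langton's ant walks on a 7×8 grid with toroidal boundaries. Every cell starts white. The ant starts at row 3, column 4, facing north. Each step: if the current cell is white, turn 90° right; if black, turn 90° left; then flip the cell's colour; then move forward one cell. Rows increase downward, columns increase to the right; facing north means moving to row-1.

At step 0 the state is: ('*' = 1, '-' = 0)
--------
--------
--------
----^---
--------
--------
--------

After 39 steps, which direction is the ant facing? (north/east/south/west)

east

k=0  --------
--------
--------
----^---
--------
--------
--------
k=1  --------
--------
--------
----*>--
--------
--------
--------
k=2  --------
--------
--------
----**--
-----v--
--------
--------
k=3  --------
--------
--------
----**--
----<*--
--------
--------
k=4  --------
--------
--------
----^*--
----**--
--------
--------
k=5  --------
--------
--------
---<-*--
----**--
--------
--------
k=6  --------
--------
---^----
---*-*--
----**--
--------
--------
k=7  --------
--------
---*>---
---*-*--
----**--
--------
--------
k=8  --------
--------
---**---
---*v*--
----**--
--------
--------
k=9  --------
--------
---**---
---<**--
----**--
--------
--------
k=10  --------
--------
---**---
----**--
---v**--
--------
--------
k=11  --------
--------
---**---
----**--
--<***--
--------
--------
k=12  --------
--------
---**---
--^-**--
--****--
--------
--------
k=13  --------
--------
---**---
--*>**--
--****--
--------
--------
k=14  --------
--------
---**---
--****--
--*v**--
--------
--------
k=15  --------
--------
---**---
--****--
--*->*--
--------
--------
k=16  --------
--------
---**---
--**^*--
--*--*--
--------
--------
k=17  --------
--------
---**---
--*<-*--
--*--*--
--------
--------
k=18  --------
--------
---**---
--*--*--
--*v-*--
--------
--------
k=19  --------
--------
---**---
--*--*--
--<*-*--
--------
--------
k=20  --------
--------
---**---
--*--*--
---*-*--
--v-----
--------
k=21  --------
--------
---**---
--*--*--
---*-*--
-<*-----
--------
k=22  --------
--------
---**---
--*--*--
-^-*-*--
-**-----
--------
k=23  --------
--------
---**---
--*--*--
-*>*-*--
-**-----
--------
k=24  --------
--------
---**---
--*--*--
-***-*--
-*v-----
--------
k=25  --------
--------
---**---
--*--*--
-***-*--
-*->----
--------
k=26  --------
--------
---**---
--*--*--
-***-*--
-*-*----
---v----
k=27  --------
--------
---**---
--*--*--
-***-*--
-*-*----
--<*----
k=28  --------
--------
---**---
--*--*--
-***-*--
-*^*----
--**----
k=29  --------
--------
---**---
--*--*--
-***-*--
-**>----
--**----
k=30  --------
--------
---**---
--*--*--
-**^-*--
-**-----
--**----
k=31  --------
--------
---**---
--*--*--
-*<--*--
-**-----
--**----
k=32  --------
--------
---**---
--*--*--
-*---*--
-*v-----
--**----
k=33  --------
--------
---**---
--*--*--
-*---*--
-*->----
--**----
k=34  --------
--------
---**---
--*--*--
-*---*--
-*-*----
--*v----
k=35  --------
--------
---**---
--*--*--
-*---*--
-*-*----
--*->---
k=36  ----v---
--------
---**---
--*--*--
-*---*--
-*-*----
--*-*---
k=37  ---<*---
--------
---**---
--*--*--
-*---*--
-*-*----
--*-*---
k=38  ---**---
--------
---**---
--*--*--
-*---*--
-*-*----
--*^*---
k=39  ---**---
--------
---**---
--*--*--
-*---*--
-*-*----
--**>---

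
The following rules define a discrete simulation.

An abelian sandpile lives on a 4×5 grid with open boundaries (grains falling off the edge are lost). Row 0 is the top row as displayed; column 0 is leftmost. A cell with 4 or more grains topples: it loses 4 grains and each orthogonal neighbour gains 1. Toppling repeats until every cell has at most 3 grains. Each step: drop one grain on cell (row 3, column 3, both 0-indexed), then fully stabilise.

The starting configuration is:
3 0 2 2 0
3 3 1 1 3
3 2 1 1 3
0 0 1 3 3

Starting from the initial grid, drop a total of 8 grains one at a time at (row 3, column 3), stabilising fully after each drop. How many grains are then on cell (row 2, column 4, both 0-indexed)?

step 0: 3 0 2 2 0
3 3 1 1 3
3 2 1 1 3
0 0 1 3 3
step 1: 3 0 2 2 1
3 3 1 2 0
3 2 1 3 1
0 0 2 1 1
step 2: 3 0 2 2 1
3 3 1 2 0
3 2 1 3 1
0 0 2 2 1
step 3: 3 0 2 2 1
3 3 1 2 0
3 2 1 3 1
0 0 2 3 1
step 4: 3 0 2 2 1
3 3 1 3 0
3 2 2 0 2
0 0 3 1 2
step 5: 3 0 2 2 1
3 3 1 3 0
3 2 2 0 2
0 0 3 2 2
step 6: 3 0 2 2 1
3 3 1 3 0
3 2 2 0 2
0 0 3 3 2
step 7: 3 0 2 2 1
3 3 1 3 0
3 2 3 1 2
0 1 0 1 3
step 8: 3 0 2 2 1
3 3 1 3 0
3 2 3 1 2
0 1 0 2 3

2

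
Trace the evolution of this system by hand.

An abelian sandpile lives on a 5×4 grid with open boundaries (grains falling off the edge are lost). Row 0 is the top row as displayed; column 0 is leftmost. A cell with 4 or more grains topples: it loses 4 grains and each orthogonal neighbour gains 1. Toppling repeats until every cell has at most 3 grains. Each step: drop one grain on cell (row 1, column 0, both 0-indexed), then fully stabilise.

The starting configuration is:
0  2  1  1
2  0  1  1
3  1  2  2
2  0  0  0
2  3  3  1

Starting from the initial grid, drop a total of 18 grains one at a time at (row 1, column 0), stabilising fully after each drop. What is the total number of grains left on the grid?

k=0  0  2  1  1
2  0  1  1
3  1  2  2
2  0  0  0
2  3  3  1
k=1  0  2  1  1
3  0  1  1
3  1  2  2
2  0  0  0
2  3  3  1
k=2  1  2  1  1
1  1  1  1
0  2  2  2
3  0  0  0
2  3  3  1
k=3  1  2  1  1
2  1  1  1
0  2  2  2
3  0  0  0
2  3  3  1
k=4  1  2  1  1
3  1  1  1
0  2  2  2
3  0  0  0
2  3  3  1
k=5  2  2  1  1
0  2  1  1
1  2  2  2
3  0  0  0
2  3  3  1
k=6  2  2  1  1
1  2  1  1
1  2  2  2
3  0  0  0
2  3  3  1
k=7  2  2  1  1
2  2  1  1
1  2  2  2
3  0  0  0
2  3  3  1
k=8  2  2  1  1
3  2  1  1
1  2  2  2
3  0  0  0
2  3  3  1
k=9  3  2  1  1
0  3  1  1
2  2  2  2
3  0  0  0
2  3  3  1
k=10  3  2  1  1
1  3  1  1
2  2  2  2
3  0  0  0
2  3  3  1
k=11  3  2  1  1
2  3  1  1
2  2  2  2
3  0  0  0
2  3  3  1
k=12  3  2  1  1
3  3  1  1
2  2  2  2
3  0  0  0
2  3  3  1
k=13  1  0  2  1
2  1  2  1
3  3  2  2
3  0  0  0
2  3  3  1
k=14  1  0  2  1
3  1  2  1
3  3  2  2
3  0  0  0
2  3  3  1
k=15  2  0  2  1
1  3  2  1
2  0  3  2
0  2  0  0
3  3  3  1
k=16  2  0  2  1
2  3  2  1
2  0  3  2
0  2  0  0
3  3  3  1
k=17  2  0  2  1
3  3  2  1
2  0  3  2
0  2  0  0
3  3  3  1
k=18  3  1  2  1
1  0  3  1
3  1  3  2
0  2  0  0
3  3  3  1

33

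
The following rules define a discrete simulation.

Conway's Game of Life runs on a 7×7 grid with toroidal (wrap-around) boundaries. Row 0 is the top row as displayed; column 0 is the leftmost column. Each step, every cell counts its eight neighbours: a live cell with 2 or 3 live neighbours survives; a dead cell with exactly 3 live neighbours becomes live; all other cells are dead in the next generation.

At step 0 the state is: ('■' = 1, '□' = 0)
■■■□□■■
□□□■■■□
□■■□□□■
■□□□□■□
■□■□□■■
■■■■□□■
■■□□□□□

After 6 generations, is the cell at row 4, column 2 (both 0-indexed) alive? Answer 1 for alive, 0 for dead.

0

k=0  ■■■□□■■
□□□■■■□
□■■□□□■
■□□□□■□
■□■□□■■
■■■■□□■
■■□□□□□
k=1  □□■■□■□
□□□■■□□
■■■■□□■
□□■□□■□
□□■■■■□
□□□■□■□
□□□■□■□
k=2  □□■□□■□
■□□□□■■
■■□□□■■
■□□□□■□
□□■□□■■
□□□□□■■
□□□■□■■
k=3  ■□□□□□□
□□□□■□□
□■□□■□□
□□□□■□□
■□□□■□□
■□□□□□□
□□□□□□□
k=4  □□□□□□□
□□□□□□□
□□□■■■□
□□□■■■□
□□□□□□□
□□□□□□□
□□□□□□□
k=5  □□□□□□□
□□□□■□□
□□□■□■□
□□□■□■□
□□□□■□□
□□□□□□□
□□□□□□□
k=6  □□□□□□□
□□□□■□□
□□□■□■□
□□□■□■□
□□□□■□□
□□□□□□□
□□□□□□□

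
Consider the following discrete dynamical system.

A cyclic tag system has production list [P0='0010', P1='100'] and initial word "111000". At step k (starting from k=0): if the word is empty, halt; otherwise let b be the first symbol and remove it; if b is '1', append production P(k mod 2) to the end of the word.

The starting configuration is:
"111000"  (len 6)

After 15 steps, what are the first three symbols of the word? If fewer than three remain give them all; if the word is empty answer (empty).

gen 0: "111000"  (len 6)
gen 1: "110000010"  (len 9)
gen 2: "10000010100"  (len 11)
gen 3: "00000101000010"  (len 14)
gen 4: "0000101000010"  (len 13)
gen 5: "000101000010"  (len 12)
gen 6: "00101000010"  (len 11)
gen 7: "0101000010"  (len 10)
gen 8: "101000010"  (len 9)
gen 9: "010000100010"  (len 12)
gen 10: "10000100010"  (len 11)
gen 11: "00001000100010"  (len 14)
gen 12: "0001000100010"  (len 13)
gen 13: "001000100010"  (len 12)
gen 14: "01000100010"  (len 11)
gen 15: "1000100010"  (len 10)

100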